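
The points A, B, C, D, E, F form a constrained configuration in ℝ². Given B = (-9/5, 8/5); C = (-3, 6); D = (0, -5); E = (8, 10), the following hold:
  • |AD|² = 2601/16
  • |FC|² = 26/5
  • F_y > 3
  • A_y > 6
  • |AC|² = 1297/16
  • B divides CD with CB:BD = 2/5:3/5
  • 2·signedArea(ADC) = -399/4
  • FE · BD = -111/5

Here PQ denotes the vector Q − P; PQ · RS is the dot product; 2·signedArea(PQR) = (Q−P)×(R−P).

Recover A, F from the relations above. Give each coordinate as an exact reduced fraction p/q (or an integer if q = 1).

A = (6, 25/4)
F = (-12/5, 19/5)

1. A_x = 6  [line -11·x + -3·y + 339/4 = 0 ∩ |AD|² = 2601/16]
2. A_y = 25/4  [line -11·x + -3·y + 339/4 = 0 ∩ |AD|² = 2601/16]
   → A = (6, 25/4)
3. F_x = -12/5  [line -9/5·x + 33/5·y + -147/5 = 0 ∩ |FC|² = 26/5]
4. F_y = 19/5  [line -9/5·x + 33/5·y + -147/5 = 0 ∩ |FC|² = 26/5]
   → F = (-12/5, 19/5)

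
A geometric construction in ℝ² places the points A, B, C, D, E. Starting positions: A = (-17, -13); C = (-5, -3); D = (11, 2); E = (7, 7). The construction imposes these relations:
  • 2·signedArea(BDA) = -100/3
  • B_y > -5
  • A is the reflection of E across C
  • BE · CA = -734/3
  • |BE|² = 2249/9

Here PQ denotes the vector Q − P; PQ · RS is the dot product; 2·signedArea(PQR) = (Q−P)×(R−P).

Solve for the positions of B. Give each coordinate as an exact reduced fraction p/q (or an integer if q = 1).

B = (-11/3, -14/3)

1. B_x = -11/3  [BE · CA = -734/3 ∩ 2·signedArea(BDA) = -100/3]
2. B_y = -14/3  [BE · CA = -734/3 ∩ 2·signedArea(BDA) = -100/3]
   → B = (-11/3, -14/3)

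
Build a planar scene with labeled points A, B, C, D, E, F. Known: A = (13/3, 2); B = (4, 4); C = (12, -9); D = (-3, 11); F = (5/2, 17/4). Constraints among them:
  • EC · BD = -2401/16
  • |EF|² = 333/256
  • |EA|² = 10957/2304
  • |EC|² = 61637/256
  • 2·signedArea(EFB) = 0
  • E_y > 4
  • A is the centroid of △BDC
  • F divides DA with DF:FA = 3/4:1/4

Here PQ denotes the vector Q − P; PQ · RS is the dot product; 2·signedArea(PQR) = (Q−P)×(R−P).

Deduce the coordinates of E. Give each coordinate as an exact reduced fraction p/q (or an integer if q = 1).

E = (29/8, 65/16)

1. E_x = 29/8  [2·signedArea(EFB) = 0 ∩ EC · BD = -2401/16]
2. E_y = 65/16  [2·signedArea(EFB) = 0 ∩ EC · BD = -2401/16]
   → E = (29/8, 65/16)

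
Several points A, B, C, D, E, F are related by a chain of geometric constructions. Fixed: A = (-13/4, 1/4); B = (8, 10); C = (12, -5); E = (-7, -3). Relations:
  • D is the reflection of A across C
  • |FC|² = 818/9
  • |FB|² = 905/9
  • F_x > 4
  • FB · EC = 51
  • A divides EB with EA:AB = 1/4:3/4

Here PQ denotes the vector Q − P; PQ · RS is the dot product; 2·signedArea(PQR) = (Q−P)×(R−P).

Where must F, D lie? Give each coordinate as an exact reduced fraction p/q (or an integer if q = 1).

D = (109/4, -41/4)
F = (13/3, 2/3)

1. F_x = 13/3  [line -19·x + 2·y + 81 = 0 ∩ |FC|² = 818/9]
2. F_y = 2/3  [line -19·x + 2·y + 81 = 0 ∩ |FC|² = 818/9]
   → F = (13/3, 2/3)
3. D_x = 109/4  [D is the reflection of A across C]
4. D_y = -41/4  [D is the reflection of A across C]
   → D = (109/4, -41/4)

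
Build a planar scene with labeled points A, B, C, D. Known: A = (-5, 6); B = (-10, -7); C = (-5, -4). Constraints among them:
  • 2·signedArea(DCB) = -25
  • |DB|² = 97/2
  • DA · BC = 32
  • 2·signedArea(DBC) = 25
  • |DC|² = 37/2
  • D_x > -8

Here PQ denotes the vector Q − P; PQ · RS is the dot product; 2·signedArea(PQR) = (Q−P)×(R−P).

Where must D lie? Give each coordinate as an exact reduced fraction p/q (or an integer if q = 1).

D = (-15/2, -1/2)

1. D_x = -15/2  [2·signedArea(DCB) = -25 ∩ DA · BC = 32]
2. D_y = -1/2  [2·signedArea(DCB) = -25 ∩ DA · BC = 32]
   → D = (-15/2, -1/2)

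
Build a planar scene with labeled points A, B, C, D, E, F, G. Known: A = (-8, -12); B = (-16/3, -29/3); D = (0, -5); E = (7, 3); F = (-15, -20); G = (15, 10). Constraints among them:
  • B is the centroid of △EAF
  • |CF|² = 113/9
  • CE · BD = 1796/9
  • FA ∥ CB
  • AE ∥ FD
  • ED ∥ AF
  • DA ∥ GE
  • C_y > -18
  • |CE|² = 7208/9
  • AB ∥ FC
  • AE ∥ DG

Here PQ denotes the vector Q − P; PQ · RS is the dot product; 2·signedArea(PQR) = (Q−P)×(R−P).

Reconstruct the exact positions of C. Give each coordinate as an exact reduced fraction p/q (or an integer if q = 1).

1. C_x = -37/3  [FA ∥ CB ∩ AB ∥ FC]
2. C_y = -53/3  [FA ∥ CB ∩ AB ∥ FC]
   → C = (-37/3, -53/3)

C = (-37/3, -53/3)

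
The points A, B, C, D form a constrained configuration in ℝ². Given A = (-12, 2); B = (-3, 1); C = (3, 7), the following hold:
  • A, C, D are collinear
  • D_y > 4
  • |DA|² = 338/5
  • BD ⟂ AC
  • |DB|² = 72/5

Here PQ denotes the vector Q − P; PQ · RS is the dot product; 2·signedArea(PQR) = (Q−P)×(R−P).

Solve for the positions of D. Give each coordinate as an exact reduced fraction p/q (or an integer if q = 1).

1. D_x = -21/5  [A, C, D are collinear ∩ BD ⟂ AC]
2. D_y = 23/5  [A, C, D are collinear ∩ BD ⟂ AC]
   → D = (-21/5, 23/5)

D = (-21/5, 23/5)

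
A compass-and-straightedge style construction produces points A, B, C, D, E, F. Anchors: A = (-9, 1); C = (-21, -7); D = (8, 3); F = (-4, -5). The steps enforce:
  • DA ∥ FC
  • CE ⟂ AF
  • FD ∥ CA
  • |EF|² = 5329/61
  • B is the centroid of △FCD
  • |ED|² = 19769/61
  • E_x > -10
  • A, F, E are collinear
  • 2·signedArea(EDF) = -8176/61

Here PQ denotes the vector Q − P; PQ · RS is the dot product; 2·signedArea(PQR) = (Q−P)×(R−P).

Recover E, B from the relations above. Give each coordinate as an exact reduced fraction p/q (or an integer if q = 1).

B = (-17/3, -3)
E = (-609/61, 133/61)

1. E_x = -609/61  [A, F, E are collinear ∩ CE ⟂ AF]
2. E_y = 133/61  [A, F, E are collinear ∩ CE ⟂ AF]
   → E = (-609/61, 133/61)
3. B_x = -17/3  [B is the centroid of △FCD]
4. B_y = -3  [B is the centroid of △FCD]
   → B = (-17/3, -3)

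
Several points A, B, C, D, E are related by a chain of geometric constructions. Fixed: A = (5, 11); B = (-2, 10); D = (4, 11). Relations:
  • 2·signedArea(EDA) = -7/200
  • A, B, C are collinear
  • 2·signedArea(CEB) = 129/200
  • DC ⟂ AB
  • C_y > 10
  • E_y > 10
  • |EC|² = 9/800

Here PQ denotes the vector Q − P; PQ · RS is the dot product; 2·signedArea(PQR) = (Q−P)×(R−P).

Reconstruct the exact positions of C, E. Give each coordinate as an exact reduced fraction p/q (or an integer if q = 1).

1. C_x = 201/50  [A, B, C are collinear ∩ DC ⟂ AB]
2. C_y = 543/50  [A, B, C are collinear ∩ DC ⟂ AB]
   → C = (201/50, 543/50)
3. E_x = 801/200  [2·signedArea(EDA) = -7/200 ∩ 2·signedArea(CEB) = 129/200]
4. E_y = 2193/200  [2·signedArea(EDA) = -7/200 ∩ 2·signedArea(CEB) = 129/200]
   → E = (801/200, 2193/200)

C = (201/50, 543/50)
E = (801/200, 2193/200)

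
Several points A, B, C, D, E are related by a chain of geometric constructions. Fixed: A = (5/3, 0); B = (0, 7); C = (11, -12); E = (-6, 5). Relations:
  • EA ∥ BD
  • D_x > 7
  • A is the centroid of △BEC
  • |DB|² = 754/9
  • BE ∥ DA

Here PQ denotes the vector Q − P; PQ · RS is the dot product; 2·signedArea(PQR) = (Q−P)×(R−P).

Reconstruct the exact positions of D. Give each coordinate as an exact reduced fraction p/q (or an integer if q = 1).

1. D_x = 23/3  [BE ∥ DA ∩ EA ∥ BD]
2. D_y = 2  [BE ∥ DA ∩ EA ∥ BD]
   → D = (23/3, 2)

D = (23/3, 2)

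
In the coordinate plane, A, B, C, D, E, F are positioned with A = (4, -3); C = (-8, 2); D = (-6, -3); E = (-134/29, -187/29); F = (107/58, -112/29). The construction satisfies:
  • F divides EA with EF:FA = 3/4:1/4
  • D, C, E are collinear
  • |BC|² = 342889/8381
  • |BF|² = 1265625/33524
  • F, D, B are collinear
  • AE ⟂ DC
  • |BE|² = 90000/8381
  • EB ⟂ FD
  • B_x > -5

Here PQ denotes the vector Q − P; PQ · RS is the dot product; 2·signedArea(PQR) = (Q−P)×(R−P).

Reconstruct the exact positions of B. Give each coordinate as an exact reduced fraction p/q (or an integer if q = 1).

B = (-35726/8381, -26743/8381)

1. B_x = -35726/8381  [F, D, B are collinear ∩ EB ⟂ FD]
2. B_y = -26743/8381  [F, D, B are collinear ∩ EB ⟂ FD]
   → B = (-35726/8381, -26743/8381)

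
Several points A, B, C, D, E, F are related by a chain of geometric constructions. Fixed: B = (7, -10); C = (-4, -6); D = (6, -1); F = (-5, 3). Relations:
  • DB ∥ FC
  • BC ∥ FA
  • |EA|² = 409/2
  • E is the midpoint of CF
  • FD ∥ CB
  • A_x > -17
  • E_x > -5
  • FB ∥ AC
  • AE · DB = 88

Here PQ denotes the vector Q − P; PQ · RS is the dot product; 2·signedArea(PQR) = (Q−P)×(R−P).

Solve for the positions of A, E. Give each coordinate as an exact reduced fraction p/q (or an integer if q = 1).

A = (-16, 7)
E = (-9/2, -3/2)

1. A_x = -16  [FB ∥ AC ∩ BC ∥ FA]
2. A_y = 7  [FB ∥ AC ∩ BC ∥ FA]
   → A = (-16, 7)
3. E_x = -9/2  [E is the midpoint of CF]
4. E_y = -3/2  [E is the midpoint of CF]
   → E = (-9/2, -3/2)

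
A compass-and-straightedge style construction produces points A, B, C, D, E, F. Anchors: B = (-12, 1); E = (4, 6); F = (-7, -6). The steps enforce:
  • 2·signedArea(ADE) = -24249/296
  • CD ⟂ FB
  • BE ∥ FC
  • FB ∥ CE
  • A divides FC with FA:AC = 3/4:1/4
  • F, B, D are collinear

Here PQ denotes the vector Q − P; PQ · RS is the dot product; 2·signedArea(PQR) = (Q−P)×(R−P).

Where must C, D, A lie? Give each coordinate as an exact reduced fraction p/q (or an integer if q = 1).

A = (5, -9/4)
C = (9, -1)
D = (-293/74, -759/74)

1. C_x = 9  [FB ∥ CE ∩ BE ∥ FC]
2. C_y = -1  [FB ∥ CE ∩ BE ∥ FC]
   → C = (9, -1)
3. D_x = -293/74  [F, B, D are collinear ∩ CD ⟂ FB]
4. D_y = -759/74  [F, B, D are collinear ∩ CD ⟂ FB]
   → D = (-293/74, -759/74)
5. A_x = 5  [A divides FC with FA:AC = 3/4:1/4]
6. A_y = -9/4  [A divides FC with FA:AC = 3/4:1/4]
   → A = (5, -9/4)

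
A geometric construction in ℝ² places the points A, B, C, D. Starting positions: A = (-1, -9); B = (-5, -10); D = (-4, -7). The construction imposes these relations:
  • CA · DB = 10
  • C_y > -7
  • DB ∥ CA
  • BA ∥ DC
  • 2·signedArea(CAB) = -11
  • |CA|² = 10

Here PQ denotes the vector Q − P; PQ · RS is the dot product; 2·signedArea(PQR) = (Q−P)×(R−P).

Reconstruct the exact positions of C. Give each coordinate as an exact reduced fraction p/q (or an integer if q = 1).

1. C_x = 0  [DB ∥ CA ∩ BA ∥ DC]
2. C_y = -6  [DB ∥ CA ∩ BA ∥ DC]
   → C = (0, -6)

C = (0, -6)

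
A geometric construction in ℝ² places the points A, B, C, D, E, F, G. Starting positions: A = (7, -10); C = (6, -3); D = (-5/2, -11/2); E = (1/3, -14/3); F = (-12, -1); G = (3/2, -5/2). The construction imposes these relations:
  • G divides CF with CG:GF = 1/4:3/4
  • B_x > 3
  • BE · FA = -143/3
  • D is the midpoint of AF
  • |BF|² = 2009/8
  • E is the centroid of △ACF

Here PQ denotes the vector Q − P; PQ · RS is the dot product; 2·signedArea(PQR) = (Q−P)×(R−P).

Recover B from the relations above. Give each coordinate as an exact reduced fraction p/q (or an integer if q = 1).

1. B_x = 15/4  [line -19·x + 9·y + 96 = 0 ∩ |BF|² = 2009/8]
2. B_y = -11/4  [line -19·x + 9·y + 96 = 0 ∩ |BF|² = 2009/8]
   → B = (15/4, -11/4)

B = (15/4, -11/4)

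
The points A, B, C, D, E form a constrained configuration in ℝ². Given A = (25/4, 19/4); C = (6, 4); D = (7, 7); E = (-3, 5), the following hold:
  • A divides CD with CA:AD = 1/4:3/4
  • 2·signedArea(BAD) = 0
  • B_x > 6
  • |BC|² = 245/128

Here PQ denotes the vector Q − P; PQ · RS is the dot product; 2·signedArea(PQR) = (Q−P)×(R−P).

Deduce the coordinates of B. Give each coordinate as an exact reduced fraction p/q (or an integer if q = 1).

B = (103/16, 85/16)

1. B_x = 103/16  [line -9/4·x + 3/4·y + 21/2 = 0 ∩ |BC|² = 245/128]
2. B_y = 85/16  [line -9/4·x + 3/4·y + 21/2 = 0 ∩ |BC|² = 245/128]
   → B = (103/16, 85/16)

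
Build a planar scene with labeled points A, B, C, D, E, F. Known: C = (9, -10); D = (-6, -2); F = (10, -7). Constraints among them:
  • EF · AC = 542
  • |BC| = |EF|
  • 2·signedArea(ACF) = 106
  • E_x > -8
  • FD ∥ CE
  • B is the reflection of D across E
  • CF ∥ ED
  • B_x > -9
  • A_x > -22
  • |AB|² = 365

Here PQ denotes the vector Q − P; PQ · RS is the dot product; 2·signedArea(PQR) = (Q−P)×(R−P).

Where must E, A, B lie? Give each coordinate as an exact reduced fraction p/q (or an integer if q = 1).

1. E_x = -7  [CF ∥ ED ∩ FD ∥ CE]
2. E_y = -5  [CF ∥ ED ∩ FD ∥ CE]
   → E = (-7, -5)
3. A_x = -21  [2·signedArea(ACF) = 106 ∩ EF · AC = 542]
4. A_y = 6  [2·signedArea(ACF) = 106 ∩ EF · AC = 542]
   → A = (-21, 6)
5. B_x = -8  [B is the reflection of D across E]
6. B_y = -8  [B is the reflection of D across E]
   → B = (-8, -8)

A = (-21, 6)
B = (-8, -8)
E = (-7, -5)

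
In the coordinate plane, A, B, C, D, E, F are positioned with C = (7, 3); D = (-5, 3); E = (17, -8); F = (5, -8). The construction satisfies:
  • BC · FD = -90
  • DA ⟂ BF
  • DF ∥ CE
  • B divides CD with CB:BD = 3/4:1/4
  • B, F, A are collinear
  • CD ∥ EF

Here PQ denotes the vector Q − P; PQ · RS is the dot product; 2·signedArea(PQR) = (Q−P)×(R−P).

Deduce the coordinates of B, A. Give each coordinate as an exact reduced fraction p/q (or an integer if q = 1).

1. B_x = -2  [B divides CD with CB:BD = 3/4:1/4]
2. B_y = 3  [B divides CD with CB:BD = 3/4:1/4]
   → B = (-2, 3)
3. A_x = -487/170  [B, F, A are collinear ∩ DA ⟂ BF]
4. A_y = 741/170  [B, F, A are collinear ∩ DA ⟂ BF]
   → A = (-487/170, 741/170)

A = (-487/170, 741/170)
B = (-2, 3)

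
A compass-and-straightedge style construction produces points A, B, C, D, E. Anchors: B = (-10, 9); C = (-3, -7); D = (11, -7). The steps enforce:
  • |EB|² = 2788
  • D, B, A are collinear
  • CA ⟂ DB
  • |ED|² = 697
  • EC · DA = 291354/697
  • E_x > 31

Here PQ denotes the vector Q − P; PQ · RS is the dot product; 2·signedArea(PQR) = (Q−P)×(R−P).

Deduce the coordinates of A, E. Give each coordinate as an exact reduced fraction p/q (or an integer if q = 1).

1. A_x = 1493/697  [D, B, A are collinear ∩ CA ⟂ DB]
2. A_y = -175/697  [D, B, A are collinear ∩ CA ⟂ DB]
   → A = (1493/697, -175/697)
3. E_x = 32  [line 6174/697·x + -4704/697·y + -305760/697 = 0 ∩ |EB|² = 2788]
4. E_y = -23  [line 6174/697·x + -4704/697·y + -305760/697 = 0 ∩ |EB|² = 2788]
   → E = (32, -23)

A = (1493/697, -175/697)
E = (32, -23)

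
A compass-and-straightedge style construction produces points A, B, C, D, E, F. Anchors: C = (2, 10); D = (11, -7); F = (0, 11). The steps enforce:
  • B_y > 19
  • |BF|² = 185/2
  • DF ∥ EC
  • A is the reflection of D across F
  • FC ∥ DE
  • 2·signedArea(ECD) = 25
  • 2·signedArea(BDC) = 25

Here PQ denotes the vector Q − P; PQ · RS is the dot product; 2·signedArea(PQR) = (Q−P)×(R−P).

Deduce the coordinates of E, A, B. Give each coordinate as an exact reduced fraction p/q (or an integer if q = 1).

1. E_x = 13  [DF ∥ EC ∩ FC ∥ DE]
2. E_y = -8  [DF ∥ EC ∩ FC ∥ DE]
   → E = (13, -8)
3. A_x = -11  [A is the reflection of D across F]
4. A_y = 29  [A is the reflection of D across F]
   → A = (-11, 29)
5. B_x = -9/2  [line -17·x + -9·y + 99 = 0 ∩ |BF|² = 185/2]
6. B_y = 39/2  [line -17·x + -9·y + 99 = 0 ∩ |BF|² = 185/2]
   → B = (-9/2, 39/2)

A = (-11, 29)
B = (-9/2, 39/2)
E = (13, -8)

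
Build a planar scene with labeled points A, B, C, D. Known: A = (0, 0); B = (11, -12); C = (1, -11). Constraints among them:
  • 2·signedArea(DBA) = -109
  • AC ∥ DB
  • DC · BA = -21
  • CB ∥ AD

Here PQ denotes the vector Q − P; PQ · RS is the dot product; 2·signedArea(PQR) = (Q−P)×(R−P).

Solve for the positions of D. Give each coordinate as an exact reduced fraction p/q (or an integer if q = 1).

D = (10, -1)

1. D_x = 10  [AC ∥ DB ∩ CB ∥ AD]
2. D_y = -1  [AC ∥ DB ∩ CB ∥ AD]
   → D = (10, -1)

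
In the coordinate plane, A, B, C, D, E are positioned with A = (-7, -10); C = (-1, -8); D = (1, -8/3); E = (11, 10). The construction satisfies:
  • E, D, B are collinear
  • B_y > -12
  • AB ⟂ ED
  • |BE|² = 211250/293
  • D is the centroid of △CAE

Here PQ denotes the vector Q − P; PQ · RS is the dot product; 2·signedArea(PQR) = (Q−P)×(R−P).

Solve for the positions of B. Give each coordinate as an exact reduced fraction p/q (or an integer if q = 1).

1. B_x = -1652/293  [E, D, B are collinear ∩ AB ⟂ ED]
2. B_y = -3245/293  [E, D, B are collinear ∩ AB ⟂ ED]
   → B = (-1652/293, -3245/293)

B = (-1652/293, -3245/293)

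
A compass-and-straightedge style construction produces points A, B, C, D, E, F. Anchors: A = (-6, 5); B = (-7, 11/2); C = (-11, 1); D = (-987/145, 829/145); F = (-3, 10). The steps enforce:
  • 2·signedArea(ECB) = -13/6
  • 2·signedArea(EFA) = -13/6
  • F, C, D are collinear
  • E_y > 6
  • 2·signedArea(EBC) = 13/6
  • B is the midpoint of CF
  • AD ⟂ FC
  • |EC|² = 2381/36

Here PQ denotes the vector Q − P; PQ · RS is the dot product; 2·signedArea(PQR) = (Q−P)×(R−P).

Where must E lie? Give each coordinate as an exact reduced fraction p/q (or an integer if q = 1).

E = (-16/3, 41/6)

1. E_x = -16/3  [2·signedArea(EFA) = -13/6 ∩ 2·signedArea(EBC) = 13/6]
2. E_y = 41/6  [2·signedArea(EFA) = -13/6 ∩ 2·signedArea(EBC) = 13/6]
   → E = (-16/3, 41/6)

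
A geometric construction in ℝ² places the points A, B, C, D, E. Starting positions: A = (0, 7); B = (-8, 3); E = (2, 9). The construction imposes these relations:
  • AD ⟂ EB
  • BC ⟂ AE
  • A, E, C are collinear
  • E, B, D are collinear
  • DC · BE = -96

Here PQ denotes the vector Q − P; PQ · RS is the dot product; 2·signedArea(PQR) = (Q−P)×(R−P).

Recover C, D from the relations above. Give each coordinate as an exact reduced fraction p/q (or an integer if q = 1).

C = (-6, 1)
D = (-6/17, 129/17)

1. C_x = -6  [A, E, C are collinear ∩ BC ⟂ AE]
2. C_y = 1  [A, E, C are collinear ∩ BC ⟂ AE]
   → C = (-6, 1)
3. D_x = -6/17  [E, B, D are collinear ∩ AD ⟂ EB]
4. D_y = 129/17  [E, B, D are collinear ∩ AD ⟂ EB]
   → D = (-6/17, 129/17)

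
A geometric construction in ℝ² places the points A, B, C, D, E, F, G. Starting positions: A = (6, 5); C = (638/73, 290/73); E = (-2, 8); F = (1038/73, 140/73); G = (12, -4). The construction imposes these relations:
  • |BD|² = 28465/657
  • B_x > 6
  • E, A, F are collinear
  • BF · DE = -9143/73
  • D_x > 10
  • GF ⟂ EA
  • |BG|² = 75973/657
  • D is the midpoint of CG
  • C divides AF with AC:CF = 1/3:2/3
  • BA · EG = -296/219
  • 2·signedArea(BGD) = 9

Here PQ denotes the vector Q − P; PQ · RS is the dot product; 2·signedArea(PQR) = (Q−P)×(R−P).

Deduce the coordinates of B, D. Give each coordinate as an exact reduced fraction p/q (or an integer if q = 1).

B = (1330/219, 363/73)
D = (757/73, -1/73)

1. B_x = 1330/219  [line -14·x + 12·y + 5552/219 = 0 ∩ |BG|² = 75973/657]
2. B_y = 363/73  [line -14·x + 12·y + 5552/219 = 0 ∩ |BG|² = 75973/657]
   → B = (1330/219, 363/73)
3. D_x = 757/73  [BF · DE = -9143/73 ∩ D is the midpoint of CG]
4. D_y = -1/73  [BF · DE = -9143/73 ∩ D is the midpoint of CG]
   → D = (757/73, -1/73)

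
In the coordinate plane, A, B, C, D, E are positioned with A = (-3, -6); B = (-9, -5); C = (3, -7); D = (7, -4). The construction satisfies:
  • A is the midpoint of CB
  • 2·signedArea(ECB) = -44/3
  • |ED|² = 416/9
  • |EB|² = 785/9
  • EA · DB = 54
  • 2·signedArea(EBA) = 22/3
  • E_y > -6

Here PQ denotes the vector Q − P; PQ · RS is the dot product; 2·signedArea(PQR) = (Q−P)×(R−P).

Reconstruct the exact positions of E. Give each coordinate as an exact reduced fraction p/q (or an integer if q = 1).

1. E_x = 1/3  [2·signedArea(ECB) = -44/3 ∩ EA · DB = 54]
2. E_y = -16/3  [2·signedArea(ECB) = -44/3 ∩ EA · DB = 54]
   → E = (1/3, -16/3)

E = (1/3, -16/3)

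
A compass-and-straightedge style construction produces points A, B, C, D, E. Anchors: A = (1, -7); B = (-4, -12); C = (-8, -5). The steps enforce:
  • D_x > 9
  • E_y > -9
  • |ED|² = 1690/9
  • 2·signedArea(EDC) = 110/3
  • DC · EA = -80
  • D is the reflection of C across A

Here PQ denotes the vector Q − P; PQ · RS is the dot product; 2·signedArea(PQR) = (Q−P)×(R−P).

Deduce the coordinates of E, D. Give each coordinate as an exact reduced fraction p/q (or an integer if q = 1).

1. D_x = 10  [D is the reflection of C across A]
2. D_y = -9  [D is the reflection of C across A]
   → D = (10, -9)
3. E_x = -11/3  [2·signedArea(EDC) = 110/3 ∩ DC · EA = -80]
4. E_y = -8  [2·signedArea(EDC) = 110/3 ∩ DC · EA = -80]
   → E = (-11/3, -8)

D = (10, -9)
E = (-11/3, -8)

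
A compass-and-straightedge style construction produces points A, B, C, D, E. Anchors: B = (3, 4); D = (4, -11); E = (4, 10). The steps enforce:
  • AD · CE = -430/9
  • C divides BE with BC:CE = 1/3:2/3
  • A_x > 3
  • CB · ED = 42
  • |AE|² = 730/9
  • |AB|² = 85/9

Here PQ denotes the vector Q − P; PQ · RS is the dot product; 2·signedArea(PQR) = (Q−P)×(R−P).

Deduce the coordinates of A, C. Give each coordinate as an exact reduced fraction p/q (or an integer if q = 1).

1. C_x = 10/3  [C divides BE with BC:CE = 1/3:2/3]
2. C_y = 6  [C divides BE with BC:CE = 1/3:2/3]
   → C = (10/3, 6)
3. A_x = 11/3  [line -2/3·x + -4·y + 58/9 = 0 ∩ |AE|² = 730/9]
4. A_y = 1  [line -2/3·x + -4·y + 58/9 = 0 ∩ |AE|² = 730/9]
   → A = (11/3, 1)

A = (11/3, 1)
C = (10/3, 6)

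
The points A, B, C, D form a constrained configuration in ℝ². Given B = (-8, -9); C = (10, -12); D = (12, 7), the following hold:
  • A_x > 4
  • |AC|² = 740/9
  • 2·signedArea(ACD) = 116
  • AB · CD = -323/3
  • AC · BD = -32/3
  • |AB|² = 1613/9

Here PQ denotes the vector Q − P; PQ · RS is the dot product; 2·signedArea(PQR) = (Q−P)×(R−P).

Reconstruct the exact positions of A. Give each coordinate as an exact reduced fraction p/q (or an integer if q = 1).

A = (14/3, -14/3)

1. A_x = 14/3  [2·signedArea(ACD) = 116 ∩ AC · BD = -32/3]
2. A_y = -14/3  [2·signedArea(ACD) = 116 ∩ AC · BD = -32/3]
   → A = (14/3, -14/3)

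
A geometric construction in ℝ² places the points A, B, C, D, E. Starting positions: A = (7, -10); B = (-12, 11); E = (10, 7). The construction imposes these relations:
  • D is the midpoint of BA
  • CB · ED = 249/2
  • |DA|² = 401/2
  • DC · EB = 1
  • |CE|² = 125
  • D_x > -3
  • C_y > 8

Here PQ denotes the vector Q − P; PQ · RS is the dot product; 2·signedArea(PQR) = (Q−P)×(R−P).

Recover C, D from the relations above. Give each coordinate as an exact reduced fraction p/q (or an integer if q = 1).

C = (-1, 9)
D = (-5/2, 1/2)

1. D_x = -5/2  [D is the midpoint of BA]
2. D_y = 1/2  [D is the midpoint of BA]
   → D = (-5/2, 1/2)
3. C_x = -1  [CB · ED = 249/2 ∩ DC · EB = 1]
4. C_y = 9  [CB · ED = 249/2 ∩ DC · EB = 1]
   → C = (-1, 9)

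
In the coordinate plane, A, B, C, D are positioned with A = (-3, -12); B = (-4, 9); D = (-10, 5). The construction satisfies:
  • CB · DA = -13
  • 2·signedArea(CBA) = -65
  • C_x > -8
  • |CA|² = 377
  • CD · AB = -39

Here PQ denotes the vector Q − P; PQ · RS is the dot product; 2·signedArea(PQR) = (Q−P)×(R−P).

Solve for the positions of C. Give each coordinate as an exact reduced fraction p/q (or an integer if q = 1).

C = (-7, 7)

1. C_x = -7  [CB · DA = -13 ∩ CD · AB = -39]
2. C_y = 7  [CB · DA = -13 ∩ CD · AB = -39]
   → C = (-7, 7)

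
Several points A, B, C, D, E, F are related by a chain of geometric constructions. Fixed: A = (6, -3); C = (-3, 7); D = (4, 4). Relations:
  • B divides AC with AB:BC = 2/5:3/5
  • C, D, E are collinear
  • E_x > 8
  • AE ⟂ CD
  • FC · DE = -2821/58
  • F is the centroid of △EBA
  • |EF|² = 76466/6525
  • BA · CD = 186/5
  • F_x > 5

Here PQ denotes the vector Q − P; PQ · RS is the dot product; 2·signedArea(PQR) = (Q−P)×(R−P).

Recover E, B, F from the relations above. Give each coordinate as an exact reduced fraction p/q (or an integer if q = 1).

1. E_x = 477/58  [C, D, E are collinear ∩ AE ⟂ CD]
2. E_y = 127/58  [C, D, E are collinear ∩ AE ⟂ CD]
   → E = (477/58, 127/58)
3. B_x = 12/5  [B divides AC with AB:BC = 2/5:3/5]
4. B_y = 1  [B divides AC with AB:BC = 2/5:3/5]
   → B = (12/5, 1)
5. F_x = 1607/290  [F is the centroid of △EBA]
6. F_y = 11/174  [F is the centroid of △EBA]
   → F = (1607/290, 11/174)

B = (12/5, 1)
E = (477/58, 127/58)
F = (1607/290, 11/174)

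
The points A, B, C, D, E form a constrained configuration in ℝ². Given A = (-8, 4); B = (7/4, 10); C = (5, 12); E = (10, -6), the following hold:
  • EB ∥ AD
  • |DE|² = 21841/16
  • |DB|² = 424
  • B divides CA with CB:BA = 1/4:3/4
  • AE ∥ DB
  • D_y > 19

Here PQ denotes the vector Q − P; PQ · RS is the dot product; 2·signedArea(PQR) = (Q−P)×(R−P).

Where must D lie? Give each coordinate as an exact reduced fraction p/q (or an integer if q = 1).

1. D_x = -65/4  [AE ∥ DB ∩ EB ∥ AD]
2. D_y = 20  [AE ∥ DB ∩ EB ∥ AD]
   → D = (-65/4, 20)

D = (-65/4, 20)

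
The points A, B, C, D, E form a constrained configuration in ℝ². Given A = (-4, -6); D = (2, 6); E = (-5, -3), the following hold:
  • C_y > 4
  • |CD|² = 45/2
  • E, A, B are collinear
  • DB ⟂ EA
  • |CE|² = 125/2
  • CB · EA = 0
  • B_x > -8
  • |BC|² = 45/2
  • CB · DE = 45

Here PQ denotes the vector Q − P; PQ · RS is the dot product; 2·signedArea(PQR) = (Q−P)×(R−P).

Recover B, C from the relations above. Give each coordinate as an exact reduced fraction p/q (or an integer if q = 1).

B = (-7, 3)
C = (-5/2, 9/2)

1. B_x = -7  [E, A, B are collinear ∩ DB ⟂ EA]
2. B_y = 3  [E, A, B are collinear ∩ DB ⟂ EA]
   → B = (-7, 3)
3. C_x = -5/2  [CB · EA = 0 ∩ CB · DE = 45]
4. C_y = 9/2  [CB · EA = 0 ∩ CB · DE = 45]
   → C = (-5/2, 9/2)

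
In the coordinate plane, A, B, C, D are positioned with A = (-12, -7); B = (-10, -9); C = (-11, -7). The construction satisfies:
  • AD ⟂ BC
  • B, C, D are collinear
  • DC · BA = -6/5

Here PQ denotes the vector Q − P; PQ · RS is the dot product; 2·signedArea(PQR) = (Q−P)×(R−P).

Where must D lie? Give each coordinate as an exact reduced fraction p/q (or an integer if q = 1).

1. D_x = -56/5  [B, C, D are collinear ∩ AD ⟂ BC]
2. D_y = -33/5  [B, C, D are collinear ∩ AD ⟂ BC]
   → D = (-56/5, -33/5)

D = (-56/5, -33/5)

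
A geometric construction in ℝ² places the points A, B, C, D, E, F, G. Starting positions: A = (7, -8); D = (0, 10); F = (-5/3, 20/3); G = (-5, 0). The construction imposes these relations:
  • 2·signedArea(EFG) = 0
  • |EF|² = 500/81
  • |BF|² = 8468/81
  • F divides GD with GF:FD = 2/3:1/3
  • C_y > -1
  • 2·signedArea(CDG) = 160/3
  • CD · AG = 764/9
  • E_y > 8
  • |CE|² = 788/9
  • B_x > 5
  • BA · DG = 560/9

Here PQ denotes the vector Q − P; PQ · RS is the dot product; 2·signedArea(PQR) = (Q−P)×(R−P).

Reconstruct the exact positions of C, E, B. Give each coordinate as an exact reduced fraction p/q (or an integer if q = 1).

1. C_x = 1/9  [2·signedArea(CDG) = 160/3 ∩ CD · AG = 764/9]
2. C_y = -4/9  [2·signedArea(CDG) = 160/3 ∩ CD · AG = 764/9]
   → C = (1/9, -4/9)
3. E_x = -5/9  [line 20/3·x + -10/3·y + 100/3 = 0 ∩ |CE|² = 788/9]
4. E_y = 80/9  [line 20/3·x + -10/3·y + 100/3 = 0 ∩ |CE|² = 788/9]
   → E = (-5/9, 80/9)
5. B_x = 47/9  [line 5·x + 10·y + -155/9 = 0 ∩ |BF|² = 8468/81]
6. B_y = -8/9  [line 5·x + 10·y + -155/9 = 0 ∩ |BF|² = 8468/81]
   → B = (47/9, -8/9)

B = (47/9, -8/9)
C = (1/9, -4/9)
E = (-5/9, 80/9)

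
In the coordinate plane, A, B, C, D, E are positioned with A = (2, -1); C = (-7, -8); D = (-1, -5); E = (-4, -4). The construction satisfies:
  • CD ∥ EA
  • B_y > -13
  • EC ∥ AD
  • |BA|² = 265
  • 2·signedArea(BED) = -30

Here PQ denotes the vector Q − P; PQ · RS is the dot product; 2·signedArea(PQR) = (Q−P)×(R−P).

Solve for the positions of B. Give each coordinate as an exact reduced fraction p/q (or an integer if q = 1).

B = (-10, -12)

1. B_x = -10  [line 1·x + 3·y + 46 = 0 ∩ |BA|² = 265]
2. B_y = -12  [line 1·x + 3·y + 46 = 0 ∩ |BA|² = 265]
   → B = (-10, -12)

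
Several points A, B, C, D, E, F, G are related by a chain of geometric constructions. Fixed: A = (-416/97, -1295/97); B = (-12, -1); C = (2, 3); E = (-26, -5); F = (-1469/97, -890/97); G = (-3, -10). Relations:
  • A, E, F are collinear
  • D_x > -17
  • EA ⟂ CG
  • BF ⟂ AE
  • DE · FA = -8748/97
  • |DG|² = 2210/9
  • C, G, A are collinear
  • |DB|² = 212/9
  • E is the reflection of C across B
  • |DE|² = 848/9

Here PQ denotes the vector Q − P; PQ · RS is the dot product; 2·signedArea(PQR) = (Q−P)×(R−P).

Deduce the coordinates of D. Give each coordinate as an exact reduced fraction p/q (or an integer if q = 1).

D = (-50/3, -7/3)

1. D_x = -50/3  [line -1053/97·x + 405/97·y + -16605/97 = 0 ∩ |DG|² = 2210/9]
2. D_y = -7/3  [line -1053/97·x + 405/97·y + -16605/97 = 0 ∩ |DG|² = 2210/9]
   → D = (-50/3, -7/3)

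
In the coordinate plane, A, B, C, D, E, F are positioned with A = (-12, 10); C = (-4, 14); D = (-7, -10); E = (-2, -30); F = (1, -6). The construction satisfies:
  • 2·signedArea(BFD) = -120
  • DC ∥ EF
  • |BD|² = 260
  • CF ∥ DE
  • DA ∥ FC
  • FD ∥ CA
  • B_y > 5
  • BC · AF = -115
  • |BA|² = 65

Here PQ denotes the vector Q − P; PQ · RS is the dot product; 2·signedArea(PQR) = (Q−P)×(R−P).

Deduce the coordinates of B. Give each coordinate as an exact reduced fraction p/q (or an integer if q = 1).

B = (-5, 6)

1. B_x = -5  [BC · AF = -115 ∩ 2·signedArea(BFD) = -120]
2. B_y = 6  [BC · AF = -115 ∩ 2·signedArea(BFD) = -120]
   → B = (-5, 6)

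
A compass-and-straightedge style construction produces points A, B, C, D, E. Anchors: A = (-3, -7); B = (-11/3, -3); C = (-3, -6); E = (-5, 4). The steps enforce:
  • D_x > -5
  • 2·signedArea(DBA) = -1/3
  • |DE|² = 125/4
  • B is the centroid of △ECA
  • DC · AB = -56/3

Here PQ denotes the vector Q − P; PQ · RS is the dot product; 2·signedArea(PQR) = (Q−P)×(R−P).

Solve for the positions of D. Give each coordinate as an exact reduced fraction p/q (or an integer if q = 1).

1. D_x = -4  [2·signedArea(DBA) = -1/3 ∩ DC · AB = -56/3]
2. D_y = -3/2  [2·signedArea(DBA) = -1/3 ∩ DC · AB = -56/3]
   → D = (-4, -3/2)

D = (-4, -3/2)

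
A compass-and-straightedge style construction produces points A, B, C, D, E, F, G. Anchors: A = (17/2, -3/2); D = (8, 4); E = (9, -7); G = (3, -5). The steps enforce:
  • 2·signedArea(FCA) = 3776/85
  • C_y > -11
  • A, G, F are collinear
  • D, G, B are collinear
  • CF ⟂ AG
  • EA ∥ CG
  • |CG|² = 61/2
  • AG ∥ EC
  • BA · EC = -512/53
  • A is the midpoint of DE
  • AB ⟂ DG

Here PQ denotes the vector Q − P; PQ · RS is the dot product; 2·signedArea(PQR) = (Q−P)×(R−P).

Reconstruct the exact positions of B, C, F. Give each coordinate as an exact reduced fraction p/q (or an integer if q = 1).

1. B_x = 613/106  [D, G, B are collinear ∩ AB ⟂ DG]
2. B_y = 1/106  [D, G, B are collinear ∩ AB ⟂ DG]
   → B = (613/106, 1/106)
3. C_x = 7/2  [EA ∥ CG ∩ AG ∥ EC]
4. C_y = -21/2  [EA ∥ CG ∩ AG ∥ EC]
   → C = (7/2, -21/2)
5. F_x = 147/170  [A, G, F are collinear ∩ CF ⟂ AG]
6. F_y = -1081/170  [A, G, F are collinear ∩ CF ⟂ AG]
   → F = (147/170, -1081/170)

B = (613/106, 1/106)
C = (7/2, -21/2)
F = (147/170, -1081/170)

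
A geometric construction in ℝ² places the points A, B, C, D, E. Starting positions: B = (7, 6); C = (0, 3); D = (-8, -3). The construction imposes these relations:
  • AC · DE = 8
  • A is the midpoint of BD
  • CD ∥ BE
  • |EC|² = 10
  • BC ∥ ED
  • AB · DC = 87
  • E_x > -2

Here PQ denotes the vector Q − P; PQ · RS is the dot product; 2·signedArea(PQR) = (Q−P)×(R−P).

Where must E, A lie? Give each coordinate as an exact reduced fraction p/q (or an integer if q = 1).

1. E_x = -1  [BC ∥ ED ∩ CD ∥ BE]
2. E_y = 0  [BC ∥ ED ∩ CD ∥ BE]
   → E = (-1, 0)
3. A_x = -1/2  [A is the midpoint of BD]
4. A_y = 3/2  [A is the midpoint of BD]
   → A = (-1/2, 3/2)

A = (-1/2, 3/2)
E = (-1, 0)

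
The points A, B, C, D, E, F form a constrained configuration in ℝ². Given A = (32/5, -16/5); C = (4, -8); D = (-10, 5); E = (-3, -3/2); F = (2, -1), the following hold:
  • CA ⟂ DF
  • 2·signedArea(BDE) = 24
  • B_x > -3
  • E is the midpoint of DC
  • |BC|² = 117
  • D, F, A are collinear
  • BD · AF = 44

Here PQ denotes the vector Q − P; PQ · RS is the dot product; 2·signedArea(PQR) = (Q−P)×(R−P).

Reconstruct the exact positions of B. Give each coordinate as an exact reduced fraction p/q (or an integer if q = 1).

1. B_x = -2  [BD · AF = 44 ∩ 2·signedArea(BDE) = 24]
2. B_y = 1  [BD · AF = 44 ∩ 2·signedArea(BDE) = 24]
   → B = (-2, 1)

B = (-2, 1)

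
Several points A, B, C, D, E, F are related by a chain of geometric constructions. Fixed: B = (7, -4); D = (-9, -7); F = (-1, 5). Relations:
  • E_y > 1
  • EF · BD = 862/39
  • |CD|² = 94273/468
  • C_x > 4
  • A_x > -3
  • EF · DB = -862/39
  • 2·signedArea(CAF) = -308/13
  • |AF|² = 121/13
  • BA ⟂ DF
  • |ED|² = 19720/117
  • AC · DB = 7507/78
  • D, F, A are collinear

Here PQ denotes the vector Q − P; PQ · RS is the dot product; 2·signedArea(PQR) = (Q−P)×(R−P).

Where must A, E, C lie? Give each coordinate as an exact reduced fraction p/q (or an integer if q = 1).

A = (-35/13, 32/13)
C = (158/39, -37/26)
E = (43/39, 15/13)

1. A_x = -35/13  [D, F, A are collinear ∩ BA ⟂ DF]
2. A_y = 32/13  [D, F, A are collinear ∩ BA ⟂ DF]
   → A = (-35/13, 32/13)
3. E_x = 43/39  [line 16·x + 3·y + -823/39 = 0 ∩ |ED|² = 19720/117]
4. E_y = 15/13  [line 16·x + 3·y + -823/39 = 0 ∩ |ED|² = 19720/117]
   → E = (43/39, 15/13)
5. C_x = 158/39  [2·signedArea(CAF) = -308/13 ∩ AC · DB = 7507/78]
6. C_y = -37/26  [2·signedArea(CAF) = -308/13 ∩ AC · DB = 7507/78]
   → C = (158/39, -37/26)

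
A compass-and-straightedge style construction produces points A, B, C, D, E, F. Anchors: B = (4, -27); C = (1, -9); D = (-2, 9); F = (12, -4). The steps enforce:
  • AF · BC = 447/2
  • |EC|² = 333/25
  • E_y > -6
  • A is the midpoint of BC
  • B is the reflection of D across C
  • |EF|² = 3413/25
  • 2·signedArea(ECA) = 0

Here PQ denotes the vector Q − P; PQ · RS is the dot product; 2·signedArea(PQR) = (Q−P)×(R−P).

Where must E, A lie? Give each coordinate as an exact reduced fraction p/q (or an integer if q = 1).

A = (5/2, -18)
E = (2/5, -27/5)

1. A_x = 5/2  [A is the midpoint of BC]
2. A_y = -18  [A is the midpoint of BC]
   → A = (5/2, -18)
3. E_x = 2/5  [line 9·x + 3/2·y + 9/2 = 0 ∩ |EC|² = 333/25]
4. E_y = -27/5  [line 9·x + 3/2·y + 9/2 = 0 ∩ |EC|² = 333/25]
   → E = (2/5, -27/5)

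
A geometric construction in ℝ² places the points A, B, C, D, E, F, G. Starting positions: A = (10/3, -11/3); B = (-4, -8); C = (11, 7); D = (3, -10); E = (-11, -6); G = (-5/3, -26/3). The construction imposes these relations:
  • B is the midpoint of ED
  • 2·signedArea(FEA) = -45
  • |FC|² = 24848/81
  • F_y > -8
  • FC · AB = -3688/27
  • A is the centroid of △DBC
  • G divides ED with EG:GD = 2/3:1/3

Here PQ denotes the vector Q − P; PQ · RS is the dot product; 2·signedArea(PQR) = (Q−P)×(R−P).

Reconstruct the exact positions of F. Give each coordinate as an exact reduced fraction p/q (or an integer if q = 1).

1. F_x = 7/9  [FC · AB = -3688/27 ∩ 2·signedArea(FEA) = -45]
2. F_y = -65/9  [FC · AB = -3688/27 ∩ 2·signedArea(FEA) = -45]
   → F = (7/9, -65/9)

F = (7/9, -65/9)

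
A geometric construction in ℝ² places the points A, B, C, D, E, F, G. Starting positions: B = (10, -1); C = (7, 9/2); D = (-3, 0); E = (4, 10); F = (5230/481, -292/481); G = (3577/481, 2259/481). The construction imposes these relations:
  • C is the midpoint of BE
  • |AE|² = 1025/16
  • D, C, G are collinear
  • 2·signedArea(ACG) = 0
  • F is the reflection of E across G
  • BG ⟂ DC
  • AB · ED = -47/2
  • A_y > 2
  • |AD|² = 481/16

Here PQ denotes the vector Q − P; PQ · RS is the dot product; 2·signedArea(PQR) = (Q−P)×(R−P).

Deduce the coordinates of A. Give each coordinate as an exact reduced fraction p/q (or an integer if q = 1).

1. A_x = 2  [2·signedArea(ACG) = 0 ∩ AB · ED = -47/2]
2. A_y = 9/4  [2·signedArea(ACG) = 0 ∩ AB · ED = -47/2]
   → A = (2, 9/4)

A = (2, 9/4)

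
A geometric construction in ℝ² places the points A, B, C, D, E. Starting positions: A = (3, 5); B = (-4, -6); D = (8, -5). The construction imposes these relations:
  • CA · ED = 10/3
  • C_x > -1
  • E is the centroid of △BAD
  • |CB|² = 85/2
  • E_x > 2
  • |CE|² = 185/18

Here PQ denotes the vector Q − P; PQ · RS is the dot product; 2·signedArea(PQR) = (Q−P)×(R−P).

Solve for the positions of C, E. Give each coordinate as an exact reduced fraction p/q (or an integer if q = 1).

C = (-1/2, -1/2)
E = (7/3, -2)

1. E_x = 7/3  [E is the centroid of △BAD]
2. E_y = -2  [E is the centroid of △BAD]
   → E = (7/3, -2)
3. C_x = -1/2  [line -17/3·x + 3·y + -4/3 = 0 ∩ |CE|² = 185/18]
4. C_y = -1/2  [line -17/3·x + 3·y + -4/3 = 0 ∩ |CE|² = 185/18]
   → C = (-1/2, -1/2)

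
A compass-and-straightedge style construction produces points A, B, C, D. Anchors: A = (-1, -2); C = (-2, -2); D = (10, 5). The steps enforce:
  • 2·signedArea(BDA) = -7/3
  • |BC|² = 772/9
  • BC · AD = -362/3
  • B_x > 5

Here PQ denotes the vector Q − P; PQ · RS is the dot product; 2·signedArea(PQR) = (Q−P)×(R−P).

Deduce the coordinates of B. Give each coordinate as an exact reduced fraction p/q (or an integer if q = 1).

1. B_x = 6  [2·signedArea(BDA) = -7/3 ∩ BC · AD = -362/3]
2. B_y = 8/3  [2·signedArea(BDA) = -7/3 ∩ BC · AD = -362/3]
   → B = (6, 8/3)

B = (6, 8/3)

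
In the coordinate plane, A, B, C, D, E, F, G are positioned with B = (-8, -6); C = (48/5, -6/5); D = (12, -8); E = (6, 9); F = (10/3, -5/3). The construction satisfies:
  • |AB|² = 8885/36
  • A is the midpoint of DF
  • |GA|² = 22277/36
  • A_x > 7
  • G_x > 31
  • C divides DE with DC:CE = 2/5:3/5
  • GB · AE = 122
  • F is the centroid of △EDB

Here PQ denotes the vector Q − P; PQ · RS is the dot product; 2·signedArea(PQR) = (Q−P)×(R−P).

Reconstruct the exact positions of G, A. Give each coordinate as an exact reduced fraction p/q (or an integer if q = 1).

1. A_x = 23/3  [A is the midpoint of DF]
2. A_y = -29/6  [A is the midpoint of DF]
   → A = (23/3, -29/6)
3. G_x = 32  [line 5/3·x + -83/6·y + -575/3 = 0 ∩ |GA|² = 22277/36]
4. G_y = -10  [line 5/3·x + -83/6·y + -575/3 = 0 ∩ |GA|² = 22277/36]
   → G = (32, -10)

A = (23/3, -29/6)
G = (32, -10)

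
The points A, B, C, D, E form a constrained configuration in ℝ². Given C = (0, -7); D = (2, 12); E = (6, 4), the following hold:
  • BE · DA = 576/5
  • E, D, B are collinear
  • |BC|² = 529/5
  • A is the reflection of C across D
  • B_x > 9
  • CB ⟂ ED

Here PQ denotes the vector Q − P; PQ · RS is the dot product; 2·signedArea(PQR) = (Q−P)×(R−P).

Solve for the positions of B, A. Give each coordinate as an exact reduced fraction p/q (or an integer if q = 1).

1. B_x = 46/5  [E, D, B are collinear ∩ CB ⟂ ED]
2. B_y = -12/5  [E, D, B are collinear ∩ CB ⟂ ED]
   → B = (46/5, -12/5)
3. A_x = 4  [A is the reflection of C across D]
4. A_y = 31  [A is the reflection of C across D]
   → A = (4, 31)

A = (4, 31)
B = (46/5, -12/5)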